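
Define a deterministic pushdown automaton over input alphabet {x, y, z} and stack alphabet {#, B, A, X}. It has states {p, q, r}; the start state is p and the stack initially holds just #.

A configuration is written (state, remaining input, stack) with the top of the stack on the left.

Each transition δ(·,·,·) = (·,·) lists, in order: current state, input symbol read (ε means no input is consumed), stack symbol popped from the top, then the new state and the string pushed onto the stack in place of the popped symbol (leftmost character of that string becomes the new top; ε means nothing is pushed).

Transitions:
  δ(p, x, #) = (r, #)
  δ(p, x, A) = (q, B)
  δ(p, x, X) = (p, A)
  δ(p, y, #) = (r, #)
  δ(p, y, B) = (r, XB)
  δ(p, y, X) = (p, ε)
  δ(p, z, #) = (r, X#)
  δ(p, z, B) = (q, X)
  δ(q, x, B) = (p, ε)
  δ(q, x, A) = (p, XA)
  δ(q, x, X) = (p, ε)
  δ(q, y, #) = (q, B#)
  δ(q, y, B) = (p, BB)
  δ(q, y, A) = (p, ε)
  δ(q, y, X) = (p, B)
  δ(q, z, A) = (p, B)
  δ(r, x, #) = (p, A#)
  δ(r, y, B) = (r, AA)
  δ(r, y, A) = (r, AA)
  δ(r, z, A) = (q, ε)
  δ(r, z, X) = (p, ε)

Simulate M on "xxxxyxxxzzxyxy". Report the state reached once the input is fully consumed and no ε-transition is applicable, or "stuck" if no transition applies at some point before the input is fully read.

stuck

(p, xxxxyxxxzzxyxy, #)
  read x, top #: go to r, push # → (r, xxxyxxxzzxyxy, #)
  read x, top #: go to p, push A# → (p, xxyxxxzzxyxy, A#)
  read x, top A: go to q, push B → (q, xyxxxzzxyxy, B#)
  read x, top B: go to p, push ε → (p, yxxxzzxyxy, #)
  read y, top #: go to r, push # → (r, xxxzzxyxy, #)
  read x, top #: go to p, push A# → (p, xxzzxyxy, A#)
  read x, top A: go to q, push B → (q, xzzxyxy, B#)
  read x, top B: go to p, push ε → (p, zzxyxy, #)
  read z, top #: go to r, push X# → (r, zxyxy, X#)
  read z, top X: go to p, push ε → (p, xyxy, #)
  read x, top #: go to r, push # → (r, yxy, #)
No transition for (r, y, top #); M blocks with input yxy remaining.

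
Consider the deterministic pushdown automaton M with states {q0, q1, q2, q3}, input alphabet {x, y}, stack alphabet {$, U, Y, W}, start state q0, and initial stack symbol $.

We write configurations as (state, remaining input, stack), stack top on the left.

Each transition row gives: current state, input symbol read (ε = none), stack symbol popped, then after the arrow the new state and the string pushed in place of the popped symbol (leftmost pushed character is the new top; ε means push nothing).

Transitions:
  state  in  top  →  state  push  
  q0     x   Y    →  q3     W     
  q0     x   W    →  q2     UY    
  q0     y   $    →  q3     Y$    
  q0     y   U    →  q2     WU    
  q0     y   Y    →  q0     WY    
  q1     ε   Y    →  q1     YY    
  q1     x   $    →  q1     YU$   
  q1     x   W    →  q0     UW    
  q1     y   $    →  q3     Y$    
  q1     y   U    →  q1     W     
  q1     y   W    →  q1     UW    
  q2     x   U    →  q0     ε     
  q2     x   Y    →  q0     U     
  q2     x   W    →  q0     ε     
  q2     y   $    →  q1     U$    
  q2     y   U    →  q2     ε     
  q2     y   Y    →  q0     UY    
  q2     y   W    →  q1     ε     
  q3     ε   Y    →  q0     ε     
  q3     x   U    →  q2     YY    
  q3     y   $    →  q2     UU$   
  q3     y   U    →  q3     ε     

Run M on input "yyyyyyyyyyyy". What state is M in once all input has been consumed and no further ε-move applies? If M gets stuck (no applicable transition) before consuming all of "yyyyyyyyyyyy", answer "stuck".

q0

(q0, yyyyyyyyyyyy, $) ⊢ (q3, yyyyyyyyyyy, Y$) ⊢ (q0, yyyyyyyyyyy, $) ⊢ (q3, yyyyyyyyyy, Y$) ⊢ (q0, yyyyyyyyyy, $) ⊢ (q3, yyyyyyyyy, Y$) ⊢ (q0, yyyyyyyyy, $) ⊢ (q3, yyyyyyyy, Y$) ⊢ (q0, yyyyyyyy, $) ⊢ (q3, yyyyyyy, Y$) ⊢ (q0, yyyyyyy, $) ⊢ (q3, yyyyyy, Y$) ⊢ (q0, yyyyyy, $) ⊢ (q3, yyyyy, Y$) ⊢ (q0, yyyyy, $) ⊢ (q3, yyyy, Y$) ⊢ (q0, yyyy, $) ⊢ (q3, yyy, Y$) ⊢ (q0, yyy, $) ⊢ (q3, yy, Y$) ⊢ (q0, yy, $) ⊢ (q3, y, Y$) ⊢ (q0, y, $) ⊢ (q3, ε, Y$) ⊢ (q0, ε, $)
All input consumed; M is in state q0.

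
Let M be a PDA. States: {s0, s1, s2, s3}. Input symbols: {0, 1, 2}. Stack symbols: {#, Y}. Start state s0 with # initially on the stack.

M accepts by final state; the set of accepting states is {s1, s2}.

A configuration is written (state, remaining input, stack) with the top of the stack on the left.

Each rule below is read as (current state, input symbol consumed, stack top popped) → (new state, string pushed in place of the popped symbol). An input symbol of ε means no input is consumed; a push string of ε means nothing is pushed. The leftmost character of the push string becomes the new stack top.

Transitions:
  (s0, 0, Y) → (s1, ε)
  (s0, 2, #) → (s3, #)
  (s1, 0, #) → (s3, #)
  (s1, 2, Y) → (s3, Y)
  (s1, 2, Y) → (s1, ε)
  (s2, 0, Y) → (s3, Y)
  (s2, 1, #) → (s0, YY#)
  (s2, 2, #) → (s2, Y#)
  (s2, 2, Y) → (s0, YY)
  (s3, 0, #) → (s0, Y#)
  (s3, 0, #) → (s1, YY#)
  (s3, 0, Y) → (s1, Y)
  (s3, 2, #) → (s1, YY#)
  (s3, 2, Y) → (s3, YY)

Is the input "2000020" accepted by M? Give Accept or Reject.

One accepting computation: (s0, 2000020, #) ⊢ (s3, 000020, #) ⊢ (s0, 00020, Y#) ⊢ (s1, 0020, #) ⊢ (s3, 020, #) ⊢ (s1, 20, YY#) ⊢ (s3, 0, YY#) ⊢ (s1, ε, YY#)
All input consumed and state s1 ∈ F.

Accept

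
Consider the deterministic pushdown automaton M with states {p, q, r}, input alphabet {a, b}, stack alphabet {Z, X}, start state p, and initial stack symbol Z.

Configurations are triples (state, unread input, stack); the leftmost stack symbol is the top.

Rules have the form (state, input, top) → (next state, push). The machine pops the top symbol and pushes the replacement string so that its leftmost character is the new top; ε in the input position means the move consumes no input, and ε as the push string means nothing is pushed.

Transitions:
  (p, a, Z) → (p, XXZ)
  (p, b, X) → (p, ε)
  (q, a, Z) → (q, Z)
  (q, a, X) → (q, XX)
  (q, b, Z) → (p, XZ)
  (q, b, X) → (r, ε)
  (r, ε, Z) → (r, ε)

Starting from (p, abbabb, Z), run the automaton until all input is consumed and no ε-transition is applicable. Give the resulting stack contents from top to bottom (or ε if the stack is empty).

(p, abbabb, Z)
  read a, top Z: go to p, push XXZ → (p, bbabb, XXZ)
  read b, top X: go to p, push ε → (p, babb, XZ)
  read b, top X: go to p, push ε → (p, abb, Z)
  read a, top Z: go to p, push XXZ → (p, bb, XXZ)
  read b, top X: go to p, push ε → (p, b, XZ)
  read b, top X: go to p, push ε → (p, ε, Z)
All input consumed in state p with stack Z.

Z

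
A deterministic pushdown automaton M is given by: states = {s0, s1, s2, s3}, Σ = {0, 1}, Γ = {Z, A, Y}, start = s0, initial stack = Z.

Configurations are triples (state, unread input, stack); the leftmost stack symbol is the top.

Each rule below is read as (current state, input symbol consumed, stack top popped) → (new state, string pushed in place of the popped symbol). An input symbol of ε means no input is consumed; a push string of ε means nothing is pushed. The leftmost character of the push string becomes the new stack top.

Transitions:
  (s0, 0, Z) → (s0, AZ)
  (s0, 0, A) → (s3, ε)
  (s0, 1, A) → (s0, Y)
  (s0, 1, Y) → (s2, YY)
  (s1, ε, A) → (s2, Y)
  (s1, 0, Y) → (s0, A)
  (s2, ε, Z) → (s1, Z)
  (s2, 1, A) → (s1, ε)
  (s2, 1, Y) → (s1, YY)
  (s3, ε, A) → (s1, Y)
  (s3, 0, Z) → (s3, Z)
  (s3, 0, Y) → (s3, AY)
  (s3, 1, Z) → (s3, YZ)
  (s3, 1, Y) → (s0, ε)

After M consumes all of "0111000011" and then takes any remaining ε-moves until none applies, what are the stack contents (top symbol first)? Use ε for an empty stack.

YYYYZ

(s0, 0111000011, Z)
  read 0, top Z: go to s0, push AZ → (s0, 111000011, AZ)
  read 1, top A: go to s0, push Y → (s0, 11000011, YZ)
  read 1, top Y: go to s2, push YY → (s2, 1000011, YYZ)
  read 1, top Y: go to s1, push YY → (s1, 000011, YYYZ)
  read 0, top Y: go to s0, push A → (s0, 00011, AYYZ)
  read 0, top A: go to s3, push ε → (s3, 0011, YYZ)
  read 0, top Y: go to s3, push AY → (s3, 011, AYYZ)
  ε-move, top A: go to s1, push Y → (s1, 011, YYYZ)
  read 0, top Y: go to s0, push A → (s0, 11, AYYZ)
  read 1, top A: go to s0, push Y → (s0, 1, YYYZ)
  read 1, top Y: go to s2, push YY → (s2, ε, YYYYZ)
All input consumed in state s2 with stack YYYYZ.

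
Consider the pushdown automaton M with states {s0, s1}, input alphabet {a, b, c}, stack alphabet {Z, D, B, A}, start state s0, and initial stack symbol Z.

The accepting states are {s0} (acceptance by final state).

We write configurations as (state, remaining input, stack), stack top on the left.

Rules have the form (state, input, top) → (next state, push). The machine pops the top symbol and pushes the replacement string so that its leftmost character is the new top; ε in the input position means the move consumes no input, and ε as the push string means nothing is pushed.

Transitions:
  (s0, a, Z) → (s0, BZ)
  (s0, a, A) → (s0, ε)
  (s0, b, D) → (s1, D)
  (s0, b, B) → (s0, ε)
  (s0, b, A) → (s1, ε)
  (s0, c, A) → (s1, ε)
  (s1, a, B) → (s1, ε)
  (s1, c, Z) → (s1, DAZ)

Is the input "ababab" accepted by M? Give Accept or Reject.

Accept

One accepting computation: (s0, ababab, Z) ⊢ (s0, babab, BZ) ⊢ (s0, abab, Z) ⊢ (s0, bab, BZ) ⊢ (s0, ab, Z) ⊢ (s0, b, BZ) ⊢ (s0, ε, Z)
All input consumed and state s0 ∈ F.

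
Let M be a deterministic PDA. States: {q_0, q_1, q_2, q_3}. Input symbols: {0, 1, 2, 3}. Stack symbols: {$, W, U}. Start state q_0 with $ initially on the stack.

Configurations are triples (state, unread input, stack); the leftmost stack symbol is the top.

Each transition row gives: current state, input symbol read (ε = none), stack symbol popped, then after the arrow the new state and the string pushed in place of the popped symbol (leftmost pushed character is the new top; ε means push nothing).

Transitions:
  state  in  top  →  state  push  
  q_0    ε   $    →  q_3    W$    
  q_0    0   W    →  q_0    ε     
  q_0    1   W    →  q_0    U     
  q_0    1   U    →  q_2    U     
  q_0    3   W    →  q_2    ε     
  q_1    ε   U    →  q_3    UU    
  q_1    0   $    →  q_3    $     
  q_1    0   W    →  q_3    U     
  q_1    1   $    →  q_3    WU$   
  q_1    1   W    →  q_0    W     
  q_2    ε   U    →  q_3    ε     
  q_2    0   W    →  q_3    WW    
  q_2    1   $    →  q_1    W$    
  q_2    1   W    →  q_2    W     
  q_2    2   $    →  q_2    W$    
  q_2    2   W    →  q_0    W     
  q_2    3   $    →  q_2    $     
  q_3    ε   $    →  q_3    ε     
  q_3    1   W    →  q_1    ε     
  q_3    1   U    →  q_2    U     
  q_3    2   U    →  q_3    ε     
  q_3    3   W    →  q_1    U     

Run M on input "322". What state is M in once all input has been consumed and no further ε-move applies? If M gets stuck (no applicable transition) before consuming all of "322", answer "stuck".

q_3

(q_0, 322, $)
  ε-move, top $: go to q_3, push W$ → (q_3, 322, W$)
  read 3, top W: go to q_1, push U → (q_1, 22, U$)
  ε-move, top U: go to q_3, push UU → (q_3, 22, UU$)
  read 2, top U: go to q_3, push ε → (q_3, 2, U$)
  read 2, top U: go to q_3, push ε → (q_3, ε, $)
  ε-move, top $: go to q_3, push ε → (q_3, ε, ε)
All input consumed; M is in state q_3.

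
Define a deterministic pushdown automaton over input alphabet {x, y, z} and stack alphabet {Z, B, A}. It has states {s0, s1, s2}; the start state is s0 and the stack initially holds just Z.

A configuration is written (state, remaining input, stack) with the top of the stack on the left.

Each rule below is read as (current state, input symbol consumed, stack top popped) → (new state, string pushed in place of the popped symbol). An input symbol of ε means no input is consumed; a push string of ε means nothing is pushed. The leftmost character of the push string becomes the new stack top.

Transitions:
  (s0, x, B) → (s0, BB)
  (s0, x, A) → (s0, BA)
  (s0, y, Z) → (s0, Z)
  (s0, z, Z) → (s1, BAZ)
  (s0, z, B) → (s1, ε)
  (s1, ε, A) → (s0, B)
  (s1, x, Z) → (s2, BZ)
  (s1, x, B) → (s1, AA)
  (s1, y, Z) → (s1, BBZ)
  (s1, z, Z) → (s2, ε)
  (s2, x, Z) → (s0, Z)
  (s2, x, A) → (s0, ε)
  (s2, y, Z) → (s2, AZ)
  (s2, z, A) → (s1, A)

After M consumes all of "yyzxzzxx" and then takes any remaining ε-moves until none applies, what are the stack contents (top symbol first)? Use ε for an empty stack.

(s0, yyzxzzxx, Z)
  read y, top Z: go to s0, push Z → (s0, yzxzzxx, Z)
  read y, top Z: go to s0, push Z → (s0, zxzzxx, Z)
  read z, top Z: go to s1, push BAZ → (s1, xzzxx, BAZ)
  read x, top B: go to s1, push AA → (s1, zzxx, AAAZ)
  ε-move, top A: go to s0, push B → (s0, zzxx, BAAZ)
  read z, top B: go to s1, push ε → (s1, zxx, AAZ)
  ε-move, top A: go to s0, push B → (s0, zxx, BAZ)
  read z, top B: go to s1, push ε → (s1, xx, AZ)
  ε-move, top A: go to s0, push B → (s0, xx, BZ)
  read x, top B: go to s0, push BB → (s0, x, BBZ)
  read x, top B: go to s0, push BB → (s0, ε, BBBZ)
All input consumed in state s0 with stack BBBZ.

BBBZ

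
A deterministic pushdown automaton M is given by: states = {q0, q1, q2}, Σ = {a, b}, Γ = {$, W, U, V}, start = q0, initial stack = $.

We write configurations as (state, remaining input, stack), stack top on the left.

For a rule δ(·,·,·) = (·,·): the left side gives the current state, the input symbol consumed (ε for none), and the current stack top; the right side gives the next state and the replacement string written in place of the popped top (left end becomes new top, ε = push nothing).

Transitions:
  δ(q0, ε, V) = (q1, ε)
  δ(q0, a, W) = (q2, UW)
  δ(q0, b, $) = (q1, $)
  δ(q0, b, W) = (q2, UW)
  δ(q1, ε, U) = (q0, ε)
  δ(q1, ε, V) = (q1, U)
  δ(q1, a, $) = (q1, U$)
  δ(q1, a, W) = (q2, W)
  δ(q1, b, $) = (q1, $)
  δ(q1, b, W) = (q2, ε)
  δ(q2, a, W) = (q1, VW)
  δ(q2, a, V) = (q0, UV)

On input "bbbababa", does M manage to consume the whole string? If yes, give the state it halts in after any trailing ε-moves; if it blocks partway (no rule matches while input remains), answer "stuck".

q0

(q0, bbbababa, $)
  read b, top $: go to q1, push $ → (q1, bbababa, $)
  read b, top $: go to q1, push $ → (q1, bababa, $)
  read b, top $: go to q1, push $ → (q1, ababa, $)
  read a, top $: go to q1, push U$ → (q1, baba, U$)
  ε-move, top U: go to q0, push ε → (q0, baba, $)
  read b, top $: go to q1, push $ → (q1, aba, $)
  read a, top $: go to q1, push U$ → (q1, ba, U$)
  ε-move, top U: go to q0, push ε → (q0, ba, $)
  read b, top $: go to q1, push $ → (q1, a, $)
  read a, top $: go to q1, push U$ → (q1, ε, U$)
  ε-move, top U: go to q0, push ε → (q0, ε, $)
All input consumed; M is in state q0.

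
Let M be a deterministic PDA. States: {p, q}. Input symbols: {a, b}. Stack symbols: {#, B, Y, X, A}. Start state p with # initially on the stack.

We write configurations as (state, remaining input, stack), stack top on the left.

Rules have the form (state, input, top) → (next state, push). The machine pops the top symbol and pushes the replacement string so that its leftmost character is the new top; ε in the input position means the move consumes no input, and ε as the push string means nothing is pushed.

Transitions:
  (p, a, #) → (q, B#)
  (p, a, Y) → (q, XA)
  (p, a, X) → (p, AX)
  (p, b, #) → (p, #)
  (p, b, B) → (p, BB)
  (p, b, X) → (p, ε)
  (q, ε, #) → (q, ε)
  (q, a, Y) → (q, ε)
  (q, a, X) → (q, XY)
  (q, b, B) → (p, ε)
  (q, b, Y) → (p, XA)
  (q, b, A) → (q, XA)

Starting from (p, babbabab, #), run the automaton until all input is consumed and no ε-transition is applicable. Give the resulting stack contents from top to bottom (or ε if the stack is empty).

#

(p, babbabab, #)
  read b, top #: go to p, push # → (p, abbabab, #)
  read a, top #: go to q, push B# → (q, bbabab, B#)
  read b, top B: go to p, push ε → (p, babab, #)
  read b, top #: go to p, push # → (p, abab, #)
  read a, top #: go to q, push B# → (q, bab, B#)
  read b, top B: go to p, push ε → (p, ab, #)
  read a, top #: go to q, push B# → (q, b, B#)
  read b, top B: go to p, push ε → (p, ε, #)
All input consumed in state p with stack #.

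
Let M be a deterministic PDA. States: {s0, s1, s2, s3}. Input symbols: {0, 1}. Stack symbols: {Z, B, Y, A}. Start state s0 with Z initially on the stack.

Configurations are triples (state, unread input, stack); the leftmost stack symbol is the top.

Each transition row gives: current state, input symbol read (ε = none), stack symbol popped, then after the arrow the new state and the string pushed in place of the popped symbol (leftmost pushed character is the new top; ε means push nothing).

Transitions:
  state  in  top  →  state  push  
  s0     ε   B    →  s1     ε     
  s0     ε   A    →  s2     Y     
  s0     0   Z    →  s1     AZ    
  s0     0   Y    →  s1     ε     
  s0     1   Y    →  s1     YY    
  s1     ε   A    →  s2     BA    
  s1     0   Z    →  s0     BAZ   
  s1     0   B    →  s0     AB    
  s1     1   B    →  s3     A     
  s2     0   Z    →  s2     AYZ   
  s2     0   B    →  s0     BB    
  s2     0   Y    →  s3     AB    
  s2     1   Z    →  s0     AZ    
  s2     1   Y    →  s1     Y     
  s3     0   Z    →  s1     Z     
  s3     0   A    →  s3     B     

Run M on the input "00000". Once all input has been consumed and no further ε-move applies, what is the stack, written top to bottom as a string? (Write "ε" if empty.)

BBBAZ

(s0, 00000, Z) ⊢ (s1, 0000, AZ) ⊢ (s2, 0000, BAZ) ⊢ (s0, 000, BBAZ) ⊢ (s1, 000, BAZ) ⊢ (s0, 00, ABAZ) ⊢ (s2, 00, YBAZ) ⊢ (s3, 0, ABBAZ) ⊢ (s3, ε, BBBAZ)
All input consumed in state s3 with stack BBBAZ.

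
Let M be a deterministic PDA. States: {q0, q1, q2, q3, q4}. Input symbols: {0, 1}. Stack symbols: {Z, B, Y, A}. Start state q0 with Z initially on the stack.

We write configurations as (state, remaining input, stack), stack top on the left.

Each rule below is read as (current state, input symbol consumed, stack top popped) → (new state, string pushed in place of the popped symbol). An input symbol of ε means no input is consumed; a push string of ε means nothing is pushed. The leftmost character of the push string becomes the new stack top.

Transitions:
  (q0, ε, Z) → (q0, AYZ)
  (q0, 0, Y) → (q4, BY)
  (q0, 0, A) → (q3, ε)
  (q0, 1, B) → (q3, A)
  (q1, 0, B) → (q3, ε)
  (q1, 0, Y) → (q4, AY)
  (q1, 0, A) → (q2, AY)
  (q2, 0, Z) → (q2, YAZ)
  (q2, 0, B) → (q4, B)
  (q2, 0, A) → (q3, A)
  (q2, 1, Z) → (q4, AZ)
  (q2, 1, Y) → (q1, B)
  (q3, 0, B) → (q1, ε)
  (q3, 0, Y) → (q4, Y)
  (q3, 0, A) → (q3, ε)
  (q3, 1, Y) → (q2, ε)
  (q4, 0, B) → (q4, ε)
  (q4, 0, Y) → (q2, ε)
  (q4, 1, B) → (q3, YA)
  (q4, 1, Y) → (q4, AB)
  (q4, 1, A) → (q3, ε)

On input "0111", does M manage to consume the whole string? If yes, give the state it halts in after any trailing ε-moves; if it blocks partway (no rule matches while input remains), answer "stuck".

q3

(q0, 0111, Z)
  ε-move, top Z: go to q0, push AYZ → (q0, 0111, AYZ)
  read 0, top A: go to q3, push ε → (q3, 111, YZ)
  read 1, top Y: go to q2, push ε → (q2, 11, Z)
  read 1, top Z: go to q4, push AZ → (q4, 1, AZ)
  read 1, top A: go to q3, push ε → (q3, ε, Z)
All input consumed; M is in state q3.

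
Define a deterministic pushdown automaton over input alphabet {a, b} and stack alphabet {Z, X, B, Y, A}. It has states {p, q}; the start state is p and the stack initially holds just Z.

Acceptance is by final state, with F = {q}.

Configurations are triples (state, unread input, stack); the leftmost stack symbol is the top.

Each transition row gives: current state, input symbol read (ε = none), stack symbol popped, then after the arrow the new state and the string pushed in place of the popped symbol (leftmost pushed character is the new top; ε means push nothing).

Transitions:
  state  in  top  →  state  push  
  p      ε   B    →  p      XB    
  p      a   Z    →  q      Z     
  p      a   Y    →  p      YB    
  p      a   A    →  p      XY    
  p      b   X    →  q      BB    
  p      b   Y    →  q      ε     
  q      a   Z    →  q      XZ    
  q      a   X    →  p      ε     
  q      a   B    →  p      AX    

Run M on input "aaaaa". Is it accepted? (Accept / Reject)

(p, aaaaa, Z)
  read a, top Z: go to q, push Z → (q, aaaa, Z)
  read a, top Z: go to q, push XZ → (q, aaa, XZ)
  read a, top X: go to p, push ε → (p, aa, Z)
  read a, top Z: go to q, push Z → (q, a, Z)
  read a, top Z: go to q, push XZ → (q, ε, XZ)
All input consumed; state q ∈ F.

Accept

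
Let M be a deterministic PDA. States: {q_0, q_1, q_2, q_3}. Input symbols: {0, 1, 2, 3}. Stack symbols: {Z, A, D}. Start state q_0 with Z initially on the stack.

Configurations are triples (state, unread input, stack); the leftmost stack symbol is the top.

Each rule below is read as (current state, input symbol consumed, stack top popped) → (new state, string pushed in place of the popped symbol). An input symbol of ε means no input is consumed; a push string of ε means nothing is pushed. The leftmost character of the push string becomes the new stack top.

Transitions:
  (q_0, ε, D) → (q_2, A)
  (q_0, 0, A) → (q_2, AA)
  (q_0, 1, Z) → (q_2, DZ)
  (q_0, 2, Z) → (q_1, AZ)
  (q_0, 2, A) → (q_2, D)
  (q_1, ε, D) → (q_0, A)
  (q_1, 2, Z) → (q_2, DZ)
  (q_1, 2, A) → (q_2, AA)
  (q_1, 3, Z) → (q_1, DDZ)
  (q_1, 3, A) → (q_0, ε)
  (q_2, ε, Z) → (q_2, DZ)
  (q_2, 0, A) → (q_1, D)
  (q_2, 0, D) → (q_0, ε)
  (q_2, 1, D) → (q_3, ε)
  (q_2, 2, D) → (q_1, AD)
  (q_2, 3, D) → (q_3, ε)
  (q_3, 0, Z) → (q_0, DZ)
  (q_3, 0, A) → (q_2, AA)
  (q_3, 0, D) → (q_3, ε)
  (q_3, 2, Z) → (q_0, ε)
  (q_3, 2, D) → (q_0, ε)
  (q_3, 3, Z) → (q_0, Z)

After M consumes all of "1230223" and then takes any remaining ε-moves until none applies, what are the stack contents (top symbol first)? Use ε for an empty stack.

(q_0, 1230223, Z)
  read 1, top Z: go to q_2, push DZ → (q_2, 230223, DZ)
  read 2, top D: go to q_1, push AD → (q_1, 30223, ADZ)
  read 3, top A: go to q_0, push ε → (q_0, 0223, DZ)
  ε-move, top D: go to q_2, push A → (q_2, 0223, AZ)
  read 0, top A: go to q_1, push D → (q_1, 223, DZ)
  ε-move, top D: go to q_0, push A → (q_0, 223, AZ)
  read 2, top A: go to q_2, push D → (q_2, 23, DZ)
  read 2, top D: go to q_1, push AD → (q_1, 3, ADZ)
  read 3, top A: go to q_0, push ε → (q_0, ε, DZ)
  ε-move, top D: go to q_2, push A → (q_2, ε, AZ)
All input consumed in state q_2 with stack AZ.

AZ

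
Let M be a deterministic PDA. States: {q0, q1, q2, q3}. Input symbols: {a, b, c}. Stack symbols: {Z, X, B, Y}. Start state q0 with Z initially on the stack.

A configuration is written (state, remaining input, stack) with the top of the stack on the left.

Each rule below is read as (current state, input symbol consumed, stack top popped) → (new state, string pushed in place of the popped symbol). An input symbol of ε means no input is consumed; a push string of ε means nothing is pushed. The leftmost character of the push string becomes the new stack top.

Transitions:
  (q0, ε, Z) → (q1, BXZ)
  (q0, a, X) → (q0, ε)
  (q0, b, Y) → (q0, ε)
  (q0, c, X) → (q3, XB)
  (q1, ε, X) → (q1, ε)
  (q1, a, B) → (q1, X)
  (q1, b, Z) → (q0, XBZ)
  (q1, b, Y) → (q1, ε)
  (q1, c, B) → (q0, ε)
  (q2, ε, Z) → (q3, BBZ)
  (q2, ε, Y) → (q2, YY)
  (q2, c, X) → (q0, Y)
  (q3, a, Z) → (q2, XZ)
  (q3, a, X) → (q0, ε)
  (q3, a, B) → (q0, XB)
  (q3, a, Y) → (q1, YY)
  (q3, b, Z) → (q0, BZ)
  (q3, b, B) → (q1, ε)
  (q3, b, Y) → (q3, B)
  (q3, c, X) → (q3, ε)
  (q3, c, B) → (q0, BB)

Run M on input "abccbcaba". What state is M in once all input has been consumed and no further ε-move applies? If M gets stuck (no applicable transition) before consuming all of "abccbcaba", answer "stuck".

(q0, abccbcaba, Z) ⊢ (q1, abccbcaba, BXZ) ⊢ (q1, bccbcaba, XXZ) ⊢ (q1, bccbcaba, XZ) ⊢ (q1, bccbcaba, Z) ⊢ (q0, ccbcaba, XBZ) ⊢ (q3, cbcaba, XBBZ) ⊢ (q3, bcaba, BBZ) ⊢ (q1, caba, BZ) ⊢ (q0, aba, Z) ⊢ (q1, aba, BXZ) ⊢ (q1, ba, XXZ) ⊢ (q1, ba, XZ) ⊢ (q1, ba, Z) ⊢ (q0, a, XBZ) ⊢ (q0, ε, BZ)
All input consumed; M is in state q0.

q0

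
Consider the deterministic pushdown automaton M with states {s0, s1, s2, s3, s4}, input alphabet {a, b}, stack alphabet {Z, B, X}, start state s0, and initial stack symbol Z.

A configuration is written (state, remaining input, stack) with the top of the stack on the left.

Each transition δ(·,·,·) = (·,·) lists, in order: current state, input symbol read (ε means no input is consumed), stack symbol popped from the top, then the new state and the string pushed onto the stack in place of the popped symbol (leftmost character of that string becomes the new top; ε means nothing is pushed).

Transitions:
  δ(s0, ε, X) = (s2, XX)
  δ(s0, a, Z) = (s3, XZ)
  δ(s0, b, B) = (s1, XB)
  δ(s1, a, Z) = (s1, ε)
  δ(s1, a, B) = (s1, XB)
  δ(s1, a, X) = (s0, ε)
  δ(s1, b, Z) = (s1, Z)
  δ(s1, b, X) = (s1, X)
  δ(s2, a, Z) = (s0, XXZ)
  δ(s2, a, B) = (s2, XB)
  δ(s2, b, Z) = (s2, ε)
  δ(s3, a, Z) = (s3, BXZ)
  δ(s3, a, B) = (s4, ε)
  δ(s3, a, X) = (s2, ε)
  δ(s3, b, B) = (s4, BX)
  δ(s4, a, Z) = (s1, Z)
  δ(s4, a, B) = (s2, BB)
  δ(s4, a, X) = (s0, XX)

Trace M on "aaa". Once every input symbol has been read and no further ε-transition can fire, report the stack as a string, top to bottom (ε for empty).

(s0, aaa, Z)
  read a, top Z: go to s3, push XZ → (s3, aa, XZ)
  read a, top X: go to s2, push ε → (s2, a, Z)
  read a, top Z: go to s0, push XXZ → (s0, ε, XXZ)
  ε-move, top X: go to s2, push XX → (s2, ε, XXXZ)
All input consumed in state s2 with stack XXXZ.

XXXZ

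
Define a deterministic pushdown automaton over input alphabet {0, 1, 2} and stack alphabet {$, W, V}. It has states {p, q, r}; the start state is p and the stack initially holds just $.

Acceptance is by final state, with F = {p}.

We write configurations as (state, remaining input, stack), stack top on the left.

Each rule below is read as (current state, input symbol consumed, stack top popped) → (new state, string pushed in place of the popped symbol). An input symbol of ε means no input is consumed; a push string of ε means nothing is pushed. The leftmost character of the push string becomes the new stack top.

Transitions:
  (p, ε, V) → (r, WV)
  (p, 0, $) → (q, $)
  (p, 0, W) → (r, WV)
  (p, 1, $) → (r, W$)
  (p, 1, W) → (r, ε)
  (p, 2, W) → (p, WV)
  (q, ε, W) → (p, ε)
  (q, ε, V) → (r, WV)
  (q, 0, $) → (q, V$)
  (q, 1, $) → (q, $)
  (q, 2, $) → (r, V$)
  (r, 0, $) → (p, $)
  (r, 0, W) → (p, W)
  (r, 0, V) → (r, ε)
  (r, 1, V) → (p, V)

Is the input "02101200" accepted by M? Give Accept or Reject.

(p, 02101200, $)
  read 0, top $: go to q, push $ → (q, 2101200, $)
  read 2, top $: go to r, push V$ → (r, 101200, V$)
  read 1, top V: go to p, push V → (p, 01200, V$)
  ε-move, top V: go to r, push WV → (r, 01200, WV$)
  read 0, top W: go to p, push W → (p, 1200, WV$)
  read 1, top W: go to r, push ε → (r, 200, V$)
No transition applies at (r, 200, V$); input not fully consumed.

Reject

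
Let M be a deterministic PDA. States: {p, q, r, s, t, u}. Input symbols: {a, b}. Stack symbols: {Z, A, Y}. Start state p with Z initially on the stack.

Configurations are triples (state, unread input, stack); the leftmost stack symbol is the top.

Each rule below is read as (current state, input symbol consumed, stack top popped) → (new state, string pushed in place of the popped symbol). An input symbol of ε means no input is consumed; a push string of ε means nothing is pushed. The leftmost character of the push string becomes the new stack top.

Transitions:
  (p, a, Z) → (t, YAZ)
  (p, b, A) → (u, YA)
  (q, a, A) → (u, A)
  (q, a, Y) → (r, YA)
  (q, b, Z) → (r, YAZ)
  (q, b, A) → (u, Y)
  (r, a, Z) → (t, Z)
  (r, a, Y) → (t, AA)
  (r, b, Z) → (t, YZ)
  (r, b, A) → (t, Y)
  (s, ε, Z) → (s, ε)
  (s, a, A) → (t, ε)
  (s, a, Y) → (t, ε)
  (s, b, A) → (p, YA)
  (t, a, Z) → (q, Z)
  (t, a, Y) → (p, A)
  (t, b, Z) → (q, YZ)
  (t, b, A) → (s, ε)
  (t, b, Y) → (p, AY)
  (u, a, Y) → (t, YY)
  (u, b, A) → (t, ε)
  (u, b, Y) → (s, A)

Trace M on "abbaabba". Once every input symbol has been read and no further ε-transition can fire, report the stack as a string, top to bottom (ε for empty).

AYAYAZ

(p, abbaabba, Z)
  read a, top Z: go to t, push YAZ → (t, bbaabba, YAZ)
  read b, top Y: go to p, push AY → (p, baabba, AYAZ)
  read b, top A: go to u, push YA → (u, aabba, YAYAZ)
  read a, top Y: go to t, push YY → (t, abba, YYAYAZ)
  read a, top Y: go to p, push A → (p, bba, AYAYAZ)
  read b, top A: go to u, push YA → (u, ba, YAYAYAZ)
  read b, top Y: go to s, push A → (s, a, AAYAYAZ)
  read a, top A: go to t, push ε → (t, ε, AYAYAZ)
All input consumed in state t with stack AYAYAZ.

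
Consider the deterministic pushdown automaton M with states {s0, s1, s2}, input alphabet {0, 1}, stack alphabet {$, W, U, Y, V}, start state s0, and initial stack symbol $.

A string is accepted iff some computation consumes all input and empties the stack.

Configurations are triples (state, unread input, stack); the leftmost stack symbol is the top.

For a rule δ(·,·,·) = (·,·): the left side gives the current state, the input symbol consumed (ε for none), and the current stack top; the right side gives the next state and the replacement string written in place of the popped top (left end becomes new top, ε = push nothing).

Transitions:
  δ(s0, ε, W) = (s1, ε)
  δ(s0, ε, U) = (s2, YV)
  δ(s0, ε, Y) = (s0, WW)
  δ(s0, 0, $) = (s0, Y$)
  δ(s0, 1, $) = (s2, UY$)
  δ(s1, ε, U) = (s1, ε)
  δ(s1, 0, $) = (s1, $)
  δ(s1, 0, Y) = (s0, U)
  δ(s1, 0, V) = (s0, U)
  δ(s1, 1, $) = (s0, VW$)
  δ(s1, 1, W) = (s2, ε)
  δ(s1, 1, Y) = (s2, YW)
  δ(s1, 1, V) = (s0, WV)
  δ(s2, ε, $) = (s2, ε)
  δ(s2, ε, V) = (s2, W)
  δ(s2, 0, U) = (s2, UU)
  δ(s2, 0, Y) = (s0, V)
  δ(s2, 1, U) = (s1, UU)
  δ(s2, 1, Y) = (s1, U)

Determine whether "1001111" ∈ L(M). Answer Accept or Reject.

Accept

(s0, 1001111, $) ⊢ (s2, 001111, UY$) ⊢ (s2, 01111, UUY$) ⊢ (s2, 1111, UUUY$) ⊢ (s1, 111, UUUUY$) ⊢ (s1, 111, UUUY$) ⊢ (s1, 111, UUY$) ⊢ (s1, 111, UY$) ⊢ (s1, 111, Y$) ⊢ (s2, 11, YW$) ⊢ (s1, 1, UW$) ⊢ (s1, 1, W$) ⊢ (s2, ε, $) ⊢ (s2, ε, ε)
All input consumed and the stack is empty.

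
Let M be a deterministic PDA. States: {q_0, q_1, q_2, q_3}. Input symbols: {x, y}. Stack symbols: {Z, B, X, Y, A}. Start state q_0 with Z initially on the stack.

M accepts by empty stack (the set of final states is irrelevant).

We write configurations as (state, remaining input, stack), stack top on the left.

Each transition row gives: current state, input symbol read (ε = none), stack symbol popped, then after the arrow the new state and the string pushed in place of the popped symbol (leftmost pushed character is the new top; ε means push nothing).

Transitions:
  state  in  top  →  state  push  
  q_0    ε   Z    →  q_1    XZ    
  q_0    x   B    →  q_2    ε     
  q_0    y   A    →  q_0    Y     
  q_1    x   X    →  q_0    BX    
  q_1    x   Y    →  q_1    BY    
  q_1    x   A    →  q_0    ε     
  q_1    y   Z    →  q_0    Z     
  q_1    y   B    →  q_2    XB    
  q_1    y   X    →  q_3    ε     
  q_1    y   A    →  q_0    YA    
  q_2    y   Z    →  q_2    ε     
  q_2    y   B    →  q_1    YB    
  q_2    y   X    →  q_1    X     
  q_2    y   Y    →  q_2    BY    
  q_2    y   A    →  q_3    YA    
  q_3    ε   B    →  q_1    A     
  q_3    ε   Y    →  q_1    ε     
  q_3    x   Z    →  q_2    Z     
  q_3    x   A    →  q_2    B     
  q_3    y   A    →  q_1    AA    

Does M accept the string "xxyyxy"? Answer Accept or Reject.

(q_0, xxyyxy, Z) ⊢ (q_1, xxyyxy, XZ) ⊢ (q_0, xyyxy, BXZ) ⊢ (q_2, yyxy, XZ) ⊢ (q_1, yxy, XZ) ⊢ (q_3, xy, Z) ⊢ (q_2, y, Z) ⊢ (q_2, ε, ε)
All input consumed and the stack is empty.

Accept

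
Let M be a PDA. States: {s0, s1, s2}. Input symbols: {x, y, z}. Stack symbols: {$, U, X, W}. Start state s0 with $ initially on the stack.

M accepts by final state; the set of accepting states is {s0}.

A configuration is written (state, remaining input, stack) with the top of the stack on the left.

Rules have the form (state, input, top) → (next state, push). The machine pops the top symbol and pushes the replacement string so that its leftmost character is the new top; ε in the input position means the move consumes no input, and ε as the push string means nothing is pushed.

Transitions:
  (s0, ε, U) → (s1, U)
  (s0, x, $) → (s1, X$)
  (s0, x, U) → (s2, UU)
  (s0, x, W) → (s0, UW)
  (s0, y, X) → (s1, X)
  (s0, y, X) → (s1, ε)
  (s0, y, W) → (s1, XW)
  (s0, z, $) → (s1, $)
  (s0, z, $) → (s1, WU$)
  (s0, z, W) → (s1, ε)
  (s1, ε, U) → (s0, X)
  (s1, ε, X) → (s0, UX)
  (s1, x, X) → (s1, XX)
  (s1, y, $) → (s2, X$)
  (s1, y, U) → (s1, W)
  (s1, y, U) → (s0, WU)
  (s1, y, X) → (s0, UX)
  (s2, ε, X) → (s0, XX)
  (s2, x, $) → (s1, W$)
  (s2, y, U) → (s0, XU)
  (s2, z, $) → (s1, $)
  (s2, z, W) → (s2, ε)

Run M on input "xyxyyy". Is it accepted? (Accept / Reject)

Accept

One accepting computation: (s0, xyxyyy, $) ⊢ (s1, yxyyy, X$) ⊢ (s0, xyyy, UX$) ⊢ (s2, yyy, UUX$) ⊢ (s0, yy, XUUX$) ⊢ (s1, y, XUUX$) ⊢ (s0, ε, UXUUX$)
All input consumed and state s0 ∈ F.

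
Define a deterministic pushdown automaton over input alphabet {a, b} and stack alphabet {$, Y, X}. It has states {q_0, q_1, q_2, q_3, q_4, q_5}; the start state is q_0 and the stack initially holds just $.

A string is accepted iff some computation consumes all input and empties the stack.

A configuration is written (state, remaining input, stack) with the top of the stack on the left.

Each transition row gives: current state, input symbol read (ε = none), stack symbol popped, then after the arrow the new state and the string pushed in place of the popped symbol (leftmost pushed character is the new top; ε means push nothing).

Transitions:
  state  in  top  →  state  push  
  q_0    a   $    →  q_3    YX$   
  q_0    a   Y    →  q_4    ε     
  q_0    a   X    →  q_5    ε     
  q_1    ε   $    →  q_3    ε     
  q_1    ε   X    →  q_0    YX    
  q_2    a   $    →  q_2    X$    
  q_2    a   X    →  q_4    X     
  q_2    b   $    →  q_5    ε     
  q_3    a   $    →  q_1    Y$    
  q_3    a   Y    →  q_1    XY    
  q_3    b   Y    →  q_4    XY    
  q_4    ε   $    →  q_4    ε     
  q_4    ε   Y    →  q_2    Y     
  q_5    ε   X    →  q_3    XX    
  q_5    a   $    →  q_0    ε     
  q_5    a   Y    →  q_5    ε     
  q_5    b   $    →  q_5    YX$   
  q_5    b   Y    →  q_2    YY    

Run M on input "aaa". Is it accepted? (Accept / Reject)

Reject

(q_0, aaa, $) ⊢ (q_3, aa, YX$) ⊢ (q_1, a, XYX$) ⊢ (q_0, a, YXYX$) ⊢ (q_4, ε, XYX$)
All input consumed; stack is XYX$, not empty, and no further ε-move applies.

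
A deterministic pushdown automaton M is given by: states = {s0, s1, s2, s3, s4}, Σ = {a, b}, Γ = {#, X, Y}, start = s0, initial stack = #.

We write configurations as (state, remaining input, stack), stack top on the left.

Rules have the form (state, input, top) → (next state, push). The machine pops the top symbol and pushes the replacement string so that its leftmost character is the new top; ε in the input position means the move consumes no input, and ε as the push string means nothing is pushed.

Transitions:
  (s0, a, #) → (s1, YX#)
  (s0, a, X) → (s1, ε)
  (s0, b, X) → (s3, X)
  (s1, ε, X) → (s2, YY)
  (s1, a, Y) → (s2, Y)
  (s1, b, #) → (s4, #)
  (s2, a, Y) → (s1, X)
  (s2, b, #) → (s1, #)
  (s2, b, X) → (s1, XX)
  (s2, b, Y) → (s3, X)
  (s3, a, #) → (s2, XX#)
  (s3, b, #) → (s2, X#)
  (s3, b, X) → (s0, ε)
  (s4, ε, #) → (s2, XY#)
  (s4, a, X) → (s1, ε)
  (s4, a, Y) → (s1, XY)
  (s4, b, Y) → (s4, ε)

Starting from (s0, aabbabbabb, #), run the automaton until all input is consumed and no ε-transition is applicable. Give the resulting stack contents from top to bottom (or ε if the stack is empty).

(s0, aabbabbabb, #)
  read a, top #: go to s1, push YX# → (s1, abbabbabb, YX#)
  read a, top Y: go to s2, push Y → (s2, bbabbabb, YX#)
  read b, top Y: go to s3, push X → (s3, babbabb, XX#)
  read b, top X: go to s0, push ε → (s0, abbabb, X#)
  read a, top X: go to s1, push ε → (s1, bbabb, #)
  read b, top #: go to s4, push # → (s4, babb, #)
  ε-move, top #: go to s2, push XY# → (s2, babb, XY#)
  read b, top X: go to s1, push XX → (s1, abb, XXY#)
  ε-move, top X: go to s2, push YY → (s2, abb, YYXY#)
  read a, top Y: go to s1, push X → (s1, bb, XYXY#)
  ε-move, top X: go to s2, push YY → (s2, bb, YYYXY#)
  read b, top Y: go to s3, push X → (s3, b, XYYXY#)
  read b, top X: go to s0, push ε → (s0, ε, YYXY#)
All input consumed in state s0 with stack YYXY#.

YYXY#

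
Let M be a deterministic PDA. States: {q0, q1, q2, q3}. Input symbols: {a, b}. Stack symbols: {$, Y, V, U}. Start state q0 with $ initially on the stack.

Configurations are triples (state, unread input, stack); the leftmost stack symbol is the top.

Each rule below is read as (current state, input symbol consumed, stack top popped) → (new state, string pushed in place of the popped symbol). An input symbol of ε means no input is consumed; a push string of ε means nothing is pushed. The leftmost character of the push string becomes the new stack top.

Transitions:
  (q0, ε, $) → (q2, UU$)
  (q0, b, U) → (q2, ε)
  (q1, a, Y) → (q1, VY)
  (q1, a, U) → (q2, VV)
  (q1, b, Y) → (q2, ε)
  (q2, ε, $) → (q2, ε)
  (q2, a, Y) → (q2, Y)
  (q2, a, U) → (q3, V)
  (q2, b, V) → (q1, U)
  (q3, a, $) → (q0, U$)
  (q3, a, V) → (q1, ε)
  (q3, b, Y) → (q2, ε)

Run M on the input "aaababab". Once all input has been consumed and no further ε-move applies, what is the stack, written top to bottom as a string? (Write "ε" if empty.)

UVVV$

(q0, aaababab, $)
  ε-move, top $: go to q2, push UU$ → (q2, aaababab, UU$)
  read a, top U: go to q3, push V → (q3, aababab, VU$)
  read a, top V: go to q1, push ε → (q1, ababab, U$)
  read a, top U: go to q2, push VV → (q2, babab, VV$)
  read b, top V: go to q1, push U → (q1, abab, UV$)
  read a, top U: go to q2, push VV → (q2, bab, VVV$)
  read b, top V: go to q1, push U → (q1, ab, UVV$)
  read a, top U: go to q2, push VV → (q2, b, VVVV$)
  read b, top V: go to q1, push U → (q1, ε, UVVV$)
All input consumed in state q1 with stack UVVV$.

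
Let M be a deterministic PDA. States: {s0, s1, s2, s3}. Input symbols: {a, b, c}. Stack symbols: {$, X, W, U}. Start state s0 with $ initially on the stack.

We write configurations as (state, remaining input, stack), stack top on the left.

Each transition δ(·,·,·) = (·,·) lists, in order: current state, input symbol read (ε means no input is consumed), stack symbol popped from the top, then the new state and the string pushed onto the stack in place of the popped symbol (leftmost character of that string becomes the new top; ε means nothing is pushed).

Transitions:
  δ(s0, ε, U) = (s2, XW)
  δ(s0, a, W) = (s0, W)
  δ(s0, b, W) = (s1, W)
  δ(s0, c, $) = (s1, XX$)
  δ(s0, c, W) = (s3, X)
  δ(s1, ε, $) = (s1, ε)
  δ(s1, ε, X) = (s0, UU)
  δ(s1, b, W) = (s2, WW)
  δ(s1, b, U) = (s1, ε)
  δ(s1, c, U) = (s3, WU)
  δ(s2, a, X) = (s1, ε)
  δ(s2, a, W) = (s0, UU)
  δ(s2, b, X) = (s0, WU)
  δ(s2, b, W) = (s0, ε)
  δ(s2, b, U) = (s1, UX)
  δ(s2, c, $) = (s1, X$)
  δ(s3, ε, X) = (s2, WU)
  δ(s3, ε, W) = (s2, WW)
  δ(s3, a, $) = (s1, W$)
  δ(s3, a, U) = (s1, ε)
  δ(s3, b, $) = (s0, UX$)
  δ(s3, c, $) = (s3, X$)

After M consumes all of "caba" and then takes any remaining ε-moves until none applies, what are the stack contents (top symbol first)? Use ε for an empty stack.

(s0, caba, $)
  read c, top $: go to s1, push XX$ → (s1, aba, XX$)
  ε-move, top X: go to s0, push UU → (s0, aba, UUX$)
  ε-move, top U: go to s2, push XW → (s2, aba, XWUX$)
  read a, top X: go to s1, push ε → (s1, ba, WUX$)
  read b, top W: go to s2, push WW → (s2, a, WWUX$)
  read a, top W: go to s0, push UU → (s0, ε, UUWUX$)
  ε-move, top U: go to s2, push XW → (s2, ε, XWUWUX$)
All input consumed in state s2 with stack XWUWUX$.

XWUWUX$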